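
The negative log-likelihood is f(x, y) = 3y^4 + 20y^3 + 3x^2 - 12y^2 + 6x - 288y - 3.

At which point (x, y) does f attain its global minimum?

(-1, 2)

f(x,y) separates as P(x) + Q(y) − 3, so its minimum is min P + min Q − 3.
P'(x) = 6x + 6 vanishes at x ∈ {-1}; Q'(y) = 12(y - 2)(y + 3)(y + 4) vanishes at y ∈ {-4, -3, 2}.
Local minima of P (where P''>0): P(-1)=-3. Local minima of Q: Q(-4)=448, Q(2)=-416.
So the global minimum of f is P(-1) + Q(2) − 3 = -3 − 416 − 3 = -422, attained at (-1, 2).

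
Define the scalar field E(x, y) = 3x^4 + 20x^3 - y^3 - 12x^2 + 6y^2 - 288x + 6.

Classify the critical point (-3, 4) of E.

The mixed partial ∂²E/∂x∂y is 0, so the Hessian at any point is diag(E_xx, E_yy) = diag(12(3x^2 + 10x - 2), 6(-y + 2)).
At (-3, 4): H = diag(-60, -12).
Both eigenvalues are negative, so H is negative definite: a local maximum.

local maximum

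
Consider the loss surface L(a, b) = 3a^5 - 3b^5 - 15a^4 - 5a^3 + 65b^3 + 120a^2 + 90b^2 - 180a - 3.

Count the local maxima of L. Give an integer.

L separates as a function of a plus a function of b, so ∇L=0 decouples.
∂L/∂a = 15(a - 3)(a - 2)(a - 1)(a + 2) = 0 at a ∈ {-2, 1, 2, 3}; ∂L/∂b = -15b(b - 4)(b + 1)(b + 3) = 0 at b ∈ {-3, -1, 0, 4}.
The Hessian is diagonal: diag(L_aa, L_bb). Second derivatives: L_aa(-2)=-900, L_aa(1)=90, L_aa(2)=-60, L_aa(3)=150; L_bb(-3)=630, L_bb(-1)=-150, L_bb(0)=180, L_bb(4)=-2100.
Local maxima occur where both diagonal entries negative: (-2, -1), (-2, 4), (2, -1), (2, 4). Count: 4.

4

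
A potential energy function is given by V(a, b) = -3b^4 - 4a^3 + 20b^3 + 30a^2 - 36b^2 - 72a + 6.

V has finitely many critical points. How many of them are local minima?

V separates as a function of a plus a function of b, so ∇V=0 decouples.
∂V/∂a = -12(a - 3)(a - 2) = 0 at a ∈ {2, 3}; ∂V/∂b = -12b(b - 3)(b - 2) = 0 at b ∈ {0, 2, 3}.
The Hessian is diagonal: diag(V_aa, V_bb). Second derivatives: V_aa(2)=12, V_aa(3)=-12; V_bb(0)=-72, V_bb(2)=24, V_bb(3)=-36.
Local minima occur where both diagonal entries positive: (2, 2). Count: 1.

1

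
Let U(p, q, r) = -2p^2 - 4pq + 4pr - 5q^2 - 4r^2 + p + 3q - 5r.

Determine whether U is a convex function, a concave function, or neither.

concave

U is quadratic, so its Hessian is the constant matrix H = [[-4, -4, 4], [-4, -10, 0], [4, 0, -8]].
Leading principal minors: -4, 24, -32.
Signs alternate −, +, − ⇒ H ≺ 0 ⇒ concave.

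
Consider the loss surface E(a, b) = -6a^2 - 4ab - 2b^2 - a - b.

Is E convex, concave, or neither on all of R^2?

E is quadratic, so its Hessian is the constant matrix H = [[-12, -4], [-4, -4]].
det(H) = 32, tr(H) = -16.
det(H) > 0 and tr(H) < 0, so H is negative definite everywhere: concave.

concave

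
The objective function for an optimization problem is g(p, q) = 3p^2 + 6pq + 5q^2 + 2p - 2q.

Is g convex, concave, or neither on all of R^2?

g is quadratic, so its Hessian is the constant matrix H = [[6, 6], [6, 10]].
det(H) = 24, tr(H) = 16.
det(H) > 0 and tr(H) > 0, so H is positive definite everywhere: convex.

convex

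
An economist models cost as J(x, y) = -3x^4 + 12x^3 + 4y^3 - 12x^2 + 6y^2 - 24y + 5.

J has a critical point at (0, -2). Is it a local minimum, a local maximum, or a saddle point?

The mixed partial ∂²J/∂x∂y is 0, so the Hessian at any point is diag(J_xx, J_yy) = diag(12(-3x^2 + 6x - 2), 12(2y + 1)).
At (0, -2): H = diag(-24, -36).
Both eigenvalues are negative, so H is negative definite: a local maximum.

local maximum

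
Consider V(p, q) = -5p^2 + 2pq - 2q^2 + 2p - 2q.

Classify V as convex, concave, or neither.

concave

V is quadratic, so its Hessian is the constant matrix H = [[-10, 2], [2, -4]].
det(H) = 36, tr(H) = -14.
det(H) > 0 and tr(H) < 0, so H is negative definite everywhere: concave.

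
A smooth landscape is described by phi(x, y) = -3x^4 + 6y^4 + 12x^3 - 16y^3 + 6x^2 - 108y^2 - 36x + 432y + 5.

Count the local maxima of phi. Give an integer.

phi separates as a function of x plus a function of y, so ∇phi=0 decouples.
∂phi/∂x = -12(x - 3)(x - 1)(x + 1) = 0 at x ∈ {-1, 1, 3}; ∂phi/∂y = 24(y - 3)(y - 2)(y + 3) = 0 at y ∈ {-3, 2, 3}.
The Hessian is diagonal: diag(phi_xx, phi_yy). Second derivatives: phi_xx(-1)=-96, phi_xx(1)=48, phi_xx(3)=-96; phi_yy(-3)=720, phi_yy(2)=-120, phi_yy(3)=144.
Local maxima occur where both diagonal entries negative: (-1, 2), (3, 2). Count: 2.

2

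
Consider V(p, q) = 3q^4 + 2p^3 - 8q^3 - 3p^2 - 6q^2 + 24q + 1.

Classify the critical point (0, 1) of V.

The mixed partial ∂²V/∂p∂q is 0, so the Hessian at any point is diag(V_pp, V_qq) = diag(6(2p - 1), 12(3q^2 - 4q - 1)).
At (0, 1): H = diag(-6, -24).
Both eigenvalues are negative, so H is negative definite: a local maximum.

local maximum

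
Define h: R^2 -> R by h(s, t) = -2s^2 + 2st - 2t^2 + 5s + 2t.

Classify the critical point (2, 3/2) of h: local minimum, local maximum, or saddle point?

local maximum

The Hessian of h is constant: H = [[-4, 2], [2, -4]].
det(H) = (-4)·(-4) − 2² = 12.
det(H) > 0 and tr(H) = -8 < 0, so H is negative definite and the point is a local maximum.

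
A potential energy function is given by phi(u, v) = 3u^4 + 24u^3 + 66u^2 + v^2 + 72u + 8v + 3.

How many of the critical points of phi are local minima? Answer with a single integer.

2

phi separates as a function of u plus a function of v, so ∇phi=0 decouples.
∂phi/∂u = 12(u + 1)(u + 2)(u + 3) = 0 at u ∈ {-3, -2, -1}; ∂phi/∂v = 2(v + 4) = 0 at v ∈ {-4}.
The Hessian is diagonal: diag(phi_uu, phi_vv). Second derivatives: phi_uu(-3)=24, phi_uu(-2)=-12, phi_uu(-1)=24; phi_vv(-4)=2.
Local minima occur where both diagonal entries positive: (-3, -4), (-1, -4). Count: 2.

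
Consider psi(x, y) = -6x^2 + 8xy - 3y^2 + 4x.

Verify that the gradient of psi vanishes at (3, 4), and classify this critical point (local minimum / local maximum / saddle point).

local maximum

∇psi = (-12x + 8y + 4, 8x - 6y); substituting (3, 4) gives ∇psi = (0, 0), so (3, 4) is indeed a critical point.
The Hessian of psi is constant: H = [[-12, 8], [8, -6]].
det(H) = (-12)·(-6) − 8² = 8.
det(H) > 0 and tr(H) = -18 < 0, so H is negative definite and the point is a local maximum.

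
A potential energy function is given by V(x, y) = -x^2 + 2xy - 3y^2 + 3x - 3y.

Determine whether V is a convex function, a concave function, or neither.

concave

V is quadratic, so its Hessian is the constant matrix H = [[-2, 2], [2, -6]].
det(H) = 8, tr(H) = -8.
det(H) > 0 and tr(H) < 0, so H is negative definite everywhere: concave.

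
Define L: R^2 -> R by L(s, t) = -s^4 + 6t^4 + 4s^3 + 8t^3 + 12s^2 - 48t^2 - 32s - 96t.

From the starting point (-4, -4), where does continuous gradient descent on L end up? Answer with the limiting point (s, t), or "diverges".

diverges

L is separable, so gradient descent decouples: s follows -∂L/∂s, t follows -∂L/∂t.
∂L/∂s = -4(s - 4)(s - 1)(s + 2); at s=-4 this is 320, so s decreases.
∂L/∂t = 24(t - 2)(t + 1)(t + 2); at t=-4 this is -864, so t increases.
The s-coordinate has no critical point in that direction and runs off to infinity.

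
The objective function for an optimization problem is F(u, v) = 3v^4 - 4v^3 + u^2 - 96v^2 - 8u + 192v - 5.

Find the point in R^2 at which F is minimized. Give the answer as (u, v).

F(u,v) separates as P(u) + Q(v) − 5, so its minimum is min P + min Q − 5.
P'(u) = 2u - 8 vanishes at u ∈ {4}; Q'(v) = 12(v - 4)(v - 1)(v + 4) vanishes at v ∈ {-4, 1, 4}.
Local minima of P (where P''>0): P(4)=-16. Local minima of Q: Q(-4)=-1280, Q(4)=-256.
So the global minimum of F is P(4) + Q(-4) − 5 = -16 − 1280 − 5 = -1301, attained at (4, -4).

(4, -4)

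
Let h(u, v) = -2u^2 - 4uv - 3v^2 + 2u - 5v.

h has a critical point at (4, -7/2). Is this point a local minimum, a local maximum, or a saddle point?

local maximum

The Hessian of h is constant: H = [[-4, -4], [-4, -6]].
det(H) = (-4)·(-6) − (-4)² = 8.
det(H) > 0 and tr(H) = -10 < 0, so H is negative definite and the point is a local maximum.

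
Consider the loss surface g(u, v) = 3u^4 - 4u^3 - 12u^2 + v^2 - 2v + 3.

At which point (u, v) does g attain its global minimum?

g(u,v) separates as P(u) + Q(v) + 3, so its minimum is min P + min Q + 3.
P'(u) = 12u(u - 2)(u + 1) vanishes at u ∈ {-1, 0, 2}; Q'(v) = 2v - 2 vanishes at v ∈ {1}.
Local minima of P (where P''>0): P(-1)=-5, P(2)=-32. Local minima of Q: Q(1)=-1.
So the global minimum of g is P(2) + Q(1) + 3 = -32 − 1 + 3 = -30, attained at (2, 1).

(2, 1)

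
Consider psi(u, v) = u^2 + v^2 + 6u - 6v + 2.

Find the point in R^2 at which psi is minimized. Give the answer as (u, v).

(-3, 3)

psi(u,v) separates as P(u) + Q(v) + 2, so its minimum is min P + min Q + 2.
P'(u) = 2u + 6 vanishes at u ∈ {-3}; Q'(v) = 2v - 6 vanishes at v ∈ {3}.
Local minima of P (where P''>0): P(-3)=-9. Local minima of Q: Q(3)=-9.
So the global minimum of psi is P(-3) + Q(3) + 2 = -9 − 9 + 2 = -16, attained at (-3, 3).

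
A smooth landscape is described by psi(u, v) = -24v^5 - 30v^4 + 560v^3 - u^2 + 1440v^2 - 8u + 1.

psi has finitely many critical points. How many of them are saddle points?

psi separates as a function of u plus a function of v, so ∇psi=0 decouples.
∂psi/∂u = -2(u + 4) = 0 at u ∈ {-4}; ∂psi/∂v = -120v(v - 4)(v + 2)(v + 3) = 0 at v ∈ {-3, -2, 0, 4}.
The Hessian is diagonal: diag(psi_uu, psi_vv). Second derivatives: psi_uu(-4)=-2; psi_vv(-3)=2520, psi_vv(-2)=-1440, psi_vv(0)=2880, psi_vv(4)=-20160.
Saddle points occur where the two diagonal entries have opposite signs: (-4, -3), (-4, 0). Count: 2.

2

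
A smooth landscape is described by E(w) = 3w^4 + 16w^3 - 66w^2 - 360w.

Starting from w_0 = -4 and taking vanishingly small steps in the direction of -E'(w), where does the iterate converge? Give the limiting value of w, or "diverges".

E'(w) = 12(w - 3)(w + 2)(w + 5), so E'(-4) = 168.
Gradient descent moves in the -E' direction, i.e. w is decreasing.
The nearest critical point in that direction is w = -5, where E'' = 288 > 0 (a local minimum). The iterate converges there.

-5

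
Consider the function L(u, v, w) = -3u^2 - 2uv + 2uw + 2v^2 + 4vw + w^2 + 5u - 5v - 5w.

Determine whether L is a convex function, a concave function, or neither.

neither

L is quadratic, so its Hessian is the constant matrix H = [[-6, -2, 2], [-2, 4, 4], [2, 4, 2]].
Leading principal minors: -6, -28, -8.
Neither pattern holds ⇒ H is indefinite ⇒ neither convex nor concave.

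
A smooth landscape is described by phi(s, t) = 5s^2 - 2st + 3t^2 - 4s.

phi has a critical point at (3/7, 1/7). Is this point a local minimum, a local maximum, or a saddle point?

The Hessian of phi is constant: H = [[10, -2], [-2, 6]].
det(H) = 10·6 − (-2)² = 56.
det(H) > 0 and tr(H) = 16 > 0, so H is positive definite and the point is a local minimum.

local minimum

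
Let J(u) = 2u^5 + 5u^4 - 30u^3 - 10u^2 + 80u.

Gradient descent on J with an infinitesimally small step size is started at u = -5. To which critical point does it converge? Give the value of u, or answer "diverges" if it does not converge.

J'(u) = 10(u - 2)(u - 1)(u + 1)(u + 4), so J'(-5) = 1680.
Gradient descent moves in the -J' direction, i.e. u is decreasing.
There is no critical point below u=-5, and J' keeps the same sign, so the iterate runs off to −∞.

diverges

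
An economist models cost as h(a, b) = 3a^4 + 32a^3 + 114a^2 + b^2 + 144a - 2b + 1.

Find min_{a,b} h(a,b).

h(a,b) separates as P(a) + Q(b) + 1, so its minimum is min P + min Q + 1.
P'(a) = 12(a + 1)(a + 3)(a + 4) vanishes at a ∈ {-4, -3, -1}; Q'(b) = 2b - 2 vanishes at b ∈ {1}.
Local minima of P (where P''>0): P(-4)=-32, P(-1)=-59. Local minima of Q: Q(1)=-1.
So the global minimum of h is P(-1) + Q(1) + 1 = -59 − 1 + 1 = -59, attained at (-1, 1).

-59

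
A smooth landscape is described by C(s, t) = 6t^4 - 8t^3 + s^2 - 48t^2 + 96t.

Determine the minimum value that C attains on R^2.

C(s,t) separates as P(s) + Q(t), so its minimum is min P + min Q.
P'(s) = 2s vanishes at s ∈ {0}; Q'(t) = 24(t - 2)(t - 1)(t + 2) vanishes at t ∈ {-2, 1, 2}.
Local minima of P (where P''>0): P(0)=0. Local minima of Q: Q(-2)=-224, Q(2)=32.
So the global minimum of C is P(0) + Q(-2) = 0 − 224 = -224, attained at (0, -2).

-224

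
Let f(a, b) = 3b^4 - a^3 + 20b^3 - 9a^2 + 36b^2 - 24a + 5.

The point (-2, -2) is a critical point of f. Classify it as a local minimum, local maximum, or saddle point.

The mixed partial ∂²f/∂a∂b is 0, so the Hessian at any point is diag(f_aa, f_bb) = diag(-6(a + 3), 12(3b^2 + 10b + 6)).
At (-2, -2): H = diag(-6, -24).
Both eigenvalues are negative, so H is negative definite: a local maximum.

local maximum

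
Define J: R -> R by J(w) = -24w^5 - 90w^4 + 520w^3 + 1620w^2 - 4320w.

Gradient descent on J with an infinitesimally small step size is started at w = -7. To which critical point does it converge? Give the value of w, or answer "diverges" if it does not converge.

J'(w) = -120(w - 3)(w - 1)(w + 3)(w + 4), so J'(-7) = -115200.
Gradient descent moves in the -J' direction, i.e. w is increasing.
The nearest critical point in that direction is w = -4, where J'' = 4200 > 0 (a local minimum). The iterate converges there.

-4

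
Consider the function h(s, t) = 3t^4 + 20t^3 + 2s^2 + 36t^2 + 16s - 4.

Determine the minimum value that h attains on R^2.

-36

h(s,t) separates as P(s) + Q(t) − 4, so its minimum is min P + min Q − 4.
P'(s) = 4s + 16 vanishes at s ∈ {-4}; Q'(t) = 12t(t + 2)(t + 3) vanishes at t ∈ {-3, -2, 0}.
Local minima of P (where P''>0): P(-4)=-32. Local minima of Q: Q(-3)=27, Q(0)=0.
So the global minimum of h is P(-4) + Q(0) − 4 = -32 + 0 − 4 = -36, attained at (-4, 0).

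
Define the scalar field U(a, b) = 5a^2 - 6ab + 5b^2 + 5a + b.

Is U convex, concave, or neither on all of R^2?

convex

U is quadratic, so its Hessian is the constant matrix H = [[10, -6], [-6, 10]].
det(H) = 64, tr(H) = 20.
det(H) > 0 and tr(H) > 0, so H is positive definite everywhere: convex.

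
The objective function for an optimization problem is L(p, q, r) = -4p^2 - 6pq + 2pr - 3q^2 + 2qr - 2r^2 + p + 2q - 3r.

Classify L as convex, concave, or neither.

concave

L is quadratic, so its Hessian is the constant matrix H = [[-8, -6, 2], [-6, -6, 2], [2, 2, -4]].
Leading principal minors: -8, 12, -40.
Signs alternate −, +, − ⇒ H ≺ 0 ⇒ concave.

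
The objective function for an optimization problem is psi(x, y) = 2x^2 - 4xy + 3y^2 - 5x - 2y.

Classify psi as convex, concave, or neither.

psi is quadratic, so its Hessian is the constant matrix H = [[4, -4], [-4, 6]].
det(H) = 8, tr(H) = 10.
det(H) > 0 and tr(H) > 0, so H is positive definite everywhere: convex.

convex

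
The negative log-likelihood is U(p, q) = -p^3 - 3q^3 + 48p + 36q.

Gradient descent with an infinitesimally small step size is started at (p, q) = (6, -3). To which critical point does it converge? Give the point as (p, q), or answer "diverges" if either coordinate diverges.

U is separable, so gradient descent decouples: p follows -∂U/∂p, q follows -∂U/∂q.
∂U/∂p = -3(p - 4)(p + 4); at p=6 this is -60, so p increases.
∂U/∂q = -9(q - 2)(q + 2); at q=-3 this is -45, so q increases.
The p-coordinate has no critical point in that direction and runs off to infinity.

diverges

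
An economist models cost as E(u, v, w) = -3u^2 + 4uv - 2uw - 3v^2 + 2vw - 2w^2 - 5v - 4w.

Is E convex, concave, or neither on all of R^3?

concave

E is quadratic, so its Hessian is the constant matrix H = [[-6, 4, -2], [4, -6, 2], [-2, 2, -4]].
Leading principal minors: -6, 20, -64.
Signs alternate −, +, − ⇒ H ≺ 0 ⇒ concave.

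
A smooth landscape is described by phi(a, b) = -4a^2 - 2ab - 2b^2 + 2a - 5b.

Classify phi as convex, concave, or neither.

phi is quadratic, so its Hessian is the constant matrix H = [[-8, -2], [-2, -4]].
det(H) = 28, tr(H) = -12.
det(H) > 0 and tr(H) < 0, so H is negative definite everywhere: concave.

concave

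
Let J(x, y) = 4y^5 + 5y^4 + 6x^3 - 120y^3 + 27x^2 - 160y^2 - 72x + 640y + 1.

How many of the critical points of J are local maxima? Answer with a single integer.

J separates as a function of x plus a function of y, so ∇J=0 decouples.
∂J/∂x = 18(x - 1)(x + 4) = 0 at x ∈ {-4, 1}; ∂J/∂y = 20(y - 4)(y - 1)(y + 2)(y + 4) = 0 at y ∈ {-4, -2, 1, 4}.
The Hessian is diagonal: diag(J_xx, J_yy). Second derivatives: J_xx(-4)=-90, J_xx(1)=90; J_yy(-4)=-1600, J_yy(-2)=720, J_yy(1)=-900, J_yy(4)=2880.
Local maxima occur where both diagonal entries negative: (-4, -4), (-4, 1). Count: 2.

2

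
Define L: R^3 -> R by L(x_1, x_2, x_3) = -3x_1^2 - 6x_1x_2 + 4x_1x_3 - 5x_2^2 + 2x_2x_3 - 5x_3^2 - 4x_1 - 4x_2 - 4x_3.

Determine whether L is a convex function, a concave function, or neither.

concave

L is quadratic, so its Hessian is the constant matrix H = [[-6, -6, 4], [-6, -10, 2], [4, 2, -10]].
Leading principal minors: -6, 24, -152.
Signs alternate −, +, − ⇒ H ≺ 0 ⇒ concave.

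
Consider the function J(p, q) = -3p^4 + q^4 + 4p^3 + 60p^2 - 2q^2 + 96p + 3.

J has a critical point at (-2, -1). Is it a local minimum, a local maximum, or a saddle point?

saddle point

The mixed partial ∂²J/∂p∂q is 0, so the Hessian at any point is diag(J_pp, J_qq) = diag(12(-3p^2 + 2p + 10), 4(3q^2 - 1)).
At (-2, -1): H = diag(-72, 8).
The eigenvalues have opposite signs, so H is indefinite: a saddle point.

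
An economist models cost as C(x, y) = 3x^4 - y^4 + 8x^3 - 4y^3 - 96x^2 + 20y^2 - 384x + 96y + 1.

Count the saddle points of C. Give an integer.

5

C separates as a function of x plus a function of y, so ∇C=0 decouples.
∂C/∂x = 12(x - 4)(x + 2)(x + 4) = 0 at x ∈ {-4, -2, 4}; ∂C/∂y = -4(y - 3)(y + 2)(y + 4) = 0 at y ∈ {-4, -2, 3}.
The Hessian is diagonal: diag(C_xx, C_yy). Second derivatives: C_xx(-4)=192, C_xx(-2)=-144, C_xx(4)=576; C_yy(-4)=-56, C_yy(-2)=40, C_yy(3)=-140.
Saddle points occur where the two diagonal entries have opposite signs: (-4, -4), (-4, 3), (-2, -2), (4, -4), (4, 3). Count: 5.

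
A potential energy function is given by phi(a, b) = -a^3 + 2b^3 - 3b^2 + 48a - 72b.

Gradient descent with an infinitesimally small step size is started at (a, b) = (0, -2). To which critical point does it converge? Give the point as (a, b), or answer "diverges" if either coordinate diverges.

phi is separable, so gradient descent decouples: a follows -∂phi/∂a, b follows -∂phi/∂b.
∂phi/∂a = -3(a - 4)(a + 4); at a=0 this is 48, so a decreases.
∂phi/∂b = 6(b - 4)(b + 3); at b=-2 this is -36, so b increases.
a converges to its nearest critical value -4 (a local min of the a-part); b converges to 4. The iterate converges to (-4, 4).

(-4, 4)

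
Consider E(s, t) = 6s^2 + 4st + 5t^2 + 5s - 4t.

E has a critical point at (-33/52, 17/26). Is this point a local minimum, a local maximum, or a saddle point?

The Hessian of E is constant: H = [[12, 4], [4, 10]].
det(H) = 12·10 − 4² = 104.
det(H) > 0 and tr(H) = 22 > 0, so H is positive definite and the point is a local minimum.

local minimum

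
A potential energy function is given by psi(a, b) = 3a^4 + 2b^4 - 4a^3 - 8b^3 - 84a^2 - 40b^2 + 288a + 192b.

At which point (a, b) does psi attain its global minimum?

(-4, -3)

psi(a,b) separates as P(a) + Q(b), so its minimum is min P + min Q.
P'(a) = 12(a - 3)(a - 2)(a + 4) vanishes at a ∈ {-4, 2, 3}; Q'(b) = 8(b - 4)(b - 2)(b + 3) vanishes at b ∈ {-3, 2, 4}.
Local minima of P (where P''>0): P(-4)=-1472, P(3)=243. Local minima of Q: Q(-3)=-558, Q(4)=128.
So the global minimum of psi is P(-4) + Q(-3) = -1472 − 558 = -2030, attained at (-4, -3).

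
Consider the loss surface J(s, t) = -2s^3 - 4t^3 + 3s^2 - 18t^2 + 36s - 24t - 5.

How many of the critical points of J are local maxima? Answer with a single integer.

1

J separates as a function of s plus a function of t, so ∇J=0 decouples.
∂J/∂s = -6(s - 3)(s + 2) = 0 at s ∈ {-2, 3}; ∂J/∂t = -12(t + 1)(t + 2) = 0 at t ∈ {-2, -1}.
The Hessian is diagonal: diag(J_ss, J_tt). Second derivatives: J_ss(-2)=30, J_ss(3)=-30; J_tt(-2)=12, J_tt(-1)=-12.
Local maxima occur where both diagonal entries negative: (3, -1). Count: 1.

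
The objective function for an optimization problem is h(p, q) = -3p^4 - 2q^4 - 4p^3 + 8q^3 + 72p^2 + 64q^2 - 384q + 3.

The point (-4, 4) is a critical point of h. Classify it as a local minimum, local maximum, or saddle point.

The mixed partial ∂²h/∂p∂q is 0, so the Hessian at any point is diag(h_pp, h_qq) = diag(12(-3p^2 - 2p + 12), 8(-3q^2 + 6q + 16)).
At (-4, 4): H = diag(-336, -64).
Both eigenvalues are negative, so H is negative definite: a local maximum.

local maximum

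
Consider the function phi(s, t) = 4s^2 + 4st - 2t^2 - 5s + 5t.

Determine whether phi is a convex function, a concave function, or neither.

neither

phi is quadratic, so its Hessian is the constant matrix H = [[8, 4], [4, -4]].
det(H) = -48, tr(H) = 4.
det(H) < 0, so H is indefinite: neither convex nor concave.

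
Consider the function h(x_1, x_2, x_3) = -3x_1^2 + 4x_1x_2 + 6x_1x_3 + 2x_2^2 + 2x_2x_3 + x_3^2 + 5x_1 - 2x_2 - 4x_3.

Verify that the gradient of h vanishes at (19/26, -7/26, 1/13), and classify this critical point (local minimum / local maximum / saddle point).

∇h = (-6x_1 + 4x_2 + 6x_3 + 5, 4x_1 + 4x_2 + 2x_3 - 2, 6x_1 + 2x_2 + 2x_3 - 4); substituting (19/26, -7/26, 1/13) gives ∇h = (0, 0, 0), so (19/26, -7/26, 1/13) is indeed a critical point.
The Hessian is constant: H = [[-6, 4, 6], [4, 4, 2], [6, 2, 2]].
Leading principal minors: Δ₁ = -6, Δ₂ = -40, Δ₃ = -104.
The minors fit neither the all-positive nor the alternating-sign pattern, so H is indefinite: a saddle point.

saddle point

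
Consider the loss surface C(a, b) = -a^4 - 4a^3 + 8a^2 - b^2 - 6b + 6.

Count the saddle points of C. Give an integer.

1

C separates as a function of a plus a function of b, so ∇C=0 decouples.
∂C/∂a = -4a(a - 1)(a + 4) = 0 at a ∈ {-4, 0, 1}; ∂C/∂b = -2(b + 3) = 0 at b ∈ {-3}.
The Hessian is diagonal: diag(C_aa, C_bb). Second derivatives: C_aa(-4)=-80, C_aa(0)=16, C_aa(1)=-20; C_bb(-3)=-2.
Saddle points occur where the two diagonal entries have opposite signs: (0, -3). Count: 1.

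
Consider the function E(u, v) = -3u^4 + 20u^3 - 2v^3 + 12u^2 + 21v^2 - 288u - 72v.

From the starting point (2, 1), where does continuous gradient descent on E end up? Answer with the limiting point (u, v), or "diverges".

(3, 3)

E is separable, so gradient descent decouples: u follows -∂E/∂u, v follows -∂E/∂v.
∂E/∂u = -12(u - 4)(u - 3)(u + 2); at u=2 this is -96, so u increases.
∂E/∂v = -6(v - 4)(v - 3); at v=1 this is -36, so v increases.
u converges to its nearest critical value 3 (a local min of the u-part); v converges to 3. The iterate converges to (3, 3).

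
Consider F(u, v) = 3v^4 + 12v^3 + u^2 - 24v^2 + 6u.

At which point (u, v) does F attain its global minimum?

F(u,v) separates as P(u) + Q(v), so its minimum is min P + min Q.
P'(u) = 2u + 6 vanishes at u ∈ {-3}; Q'(v) = 12v(v - 1)(v + 4) vanishes at v ∈ {-4, 0, 1}.
Local minima of P (where P''>0): P(-3)=-9. Local minima of Q: Q(-4)=-384, Q(1)=-9.
So the global minimum of F is P(-3) + Q(-4) = -9 − 384 = -393, attained at (-3, -4).

(-3, -4)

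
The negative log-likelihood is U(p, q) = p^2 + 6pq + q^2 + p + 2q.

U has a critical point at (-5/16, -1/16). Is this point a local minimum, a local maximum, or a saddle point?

The Hessian of U is constant: H = [[2, 6], [6, 2]].
det(H) = 2·2 − 6² = -32.
Since det(H) < 0, H is indefinite and the critical point is a saddle point.

saddle point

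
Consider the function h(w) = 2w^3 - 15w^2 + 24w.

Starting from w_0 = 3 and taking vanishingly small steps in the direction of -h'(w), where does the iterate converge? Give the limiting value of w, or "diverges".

h'(w) = 6(w - 4)(w - 1), so h'(3) = -12.
Gradient descent moves in the -h' direction, i.e. w is increasing.
The nearest critical point in that direction is w = 4, where h'' = 18 > 0 (a local minimum). The iterate converges there.

4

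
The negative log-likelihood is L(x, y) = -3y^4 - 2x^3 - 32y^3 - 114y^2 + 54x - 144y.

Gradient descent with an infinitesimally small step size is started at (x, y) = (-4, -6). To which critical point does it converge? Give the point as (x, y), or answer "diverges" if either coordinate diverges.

diverges

L is separable, so gradient descent decouples: x follows -∂L/∂x, y follows -∂L/∂y.
∂L/∂x = -6(x - 3)(x + 3); at x=-4 this is -42, so x increases.
∂L/∂y = -12(y + 1)(y + 3)(y + 4); at y=-6 this is 360, so y decreases.
The y-coordinate has no critical point in that direction and runs off to infinity.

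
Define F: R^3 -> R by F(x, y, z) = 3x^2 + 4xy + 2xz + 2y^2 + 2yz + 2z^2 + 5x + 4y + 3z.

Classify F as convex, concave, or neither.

convex

F is quadratic, so its Hessian is the constant matrix H = [[6, 4, 2], [4, 4, 2], [2, 2, 4]].
Leading principal minors: 6, 8, 24.
All positive ⇒ H ≻ 0 ⇒ convex.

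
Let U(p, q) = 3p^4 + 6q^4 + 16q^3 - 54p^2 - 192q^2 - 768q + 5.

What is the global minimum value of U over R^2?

-3822

U(p,q) separates as A(p) + B(q) + 5, so its minimum is min A + min B + 5.
A'(p) = 12p(p - 3)(p + 3) vanishes at p ∈ {-3, 0, 3}; B'(q) = 24(q - 4)(q + 2)(q + 4) vanishes at q ∈ {-4, -2, 4}.
Local minima of A (where A''>0): A(-3)=-243, A(3)=-243. Local minima of B: B(-4)=512, B(4)=-3584.
So the global minimum of U is A(-3) + B(4) + 5 = -243 − 3584 + 5 = -3822, attained at (-3, 4).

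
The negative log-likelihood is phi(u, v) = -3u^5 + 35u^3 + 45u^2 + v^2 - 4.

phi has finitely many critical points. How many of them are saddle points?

phi separates as a function of u plus a function of v, so ∇phi=0 decouples.
∂phi/∂u = -15u(u - 3)(u + 1)(u + 2) = 0 at u ∈ {-2, -1, 0, 3}; ∂phi/∂v = 2v = 0 at v ∈ {0}.
The Hessian is diagonal: diag(phi_uu, phi_vv). Second derivatives: phi_uu(-2)=150, phi_uu(-1)=-60, phi_uu(0)=90, phi_uu(3)=-900; phi_vv(0)=2.
Saddle points occur where the two diagonal entries have opposite signs: (-1, 0), (3, 0). Count: 2.

2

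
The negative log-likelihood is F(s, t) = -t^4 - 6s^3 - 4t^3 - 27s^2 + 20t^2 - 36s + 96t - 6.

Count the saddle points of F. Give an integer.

3

F separates as a function of s plus a function of t, so ∇F=0 decouples.
∂F/∂s = -18(s + 1)(s + 2) = 0 at s ∈ {-2, -1}; ∂F/∂t = -4(t - 3)(t + 2)(t + 4) = 0 at t ∈ {-4, -2, 3}.
The Hessian is diagonal: diag(F_ss, F_tt). Second derivatives: F_ss(-2)=18, F_ss(-1)=-18; F_tt(-4)=-56, F_tt(-2)=40, F_tt(3)=-140.
Saddle points occur where the two diagonal entries have opposite signs: (-2, -4), (-2, 3), (-1, -2). Count: 3.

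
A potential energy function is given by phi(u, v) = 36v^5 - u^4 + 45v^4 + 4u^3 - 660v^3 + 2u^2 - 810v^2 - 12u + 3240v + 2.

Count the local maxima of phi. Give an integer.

4

phi separates as a function of u plus a function of v, so ∇phi=0 decouples.
∂phi/∂u = -4(u - 3)(u - 1)(u + 1) = 0 at u ∈ {-1, 1, 3}; ∂phi/∂v = 180(v - 3)(v - 1)(v + 2)(v + 3) = 0 at v ∈ {-3, -2, 1, 3}.
The Hessian is diagonal: diag(phi_uu, phi_vv). Second derivatives: phi_uu(-1)=-32, phi_uu(1)=16, phi_uu(3)=-32; phi_vv(-3)=-4320, phi_vv(-2)=2700, phi_vv(1)=-4320, phi_vv(3)=10800.
Local maxima occur where both diagonal entries negative: (-1, -3), (-1, 1), (3, -3), (3, 1). Count: 4.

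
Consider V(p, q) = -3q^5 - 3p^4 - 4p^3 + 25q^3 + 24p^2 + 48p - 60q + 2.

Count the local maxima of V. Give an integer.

V separates as a function of p plus a function of q, so ∇V=0 decouples.
∂V/∂p = -12(p - 2)(p + 1)(p + 2) = 0 at p ∈ {-2, -1, 2}; ∂V/∂q = -15(q - 2)(q - 1)(q + 1)(q + 2) = 0 at q ∈ {-2, -1, 1, 2}.
The Hessian is diagonal: diag(V_pp, V_qq). Second derivatives: V_pp(-2)=-48, V_pp(-1)=36, V_pp(2)=-144; V_qq(-2)=180, V_qq(-1)=-90, V_qq(1)=90, V_qq(2)=-180.
Local maxima occur where both diagonal entries negative: (-2, -1), (-2, 2), (2, -1), (2, 2). Count: 4.

4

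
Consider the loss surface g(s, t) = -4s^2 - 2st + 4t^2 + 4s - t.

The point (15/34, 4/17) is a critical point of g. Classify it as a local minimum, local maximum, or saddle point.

The Hessian of g is constant: H = [[-8, -2], [-2, 8]].
det(H) = (-8)·8 − (-2)² = -68.
Since det(H) < 0, H is indefinite and the critical point is a saddle point.

saddle point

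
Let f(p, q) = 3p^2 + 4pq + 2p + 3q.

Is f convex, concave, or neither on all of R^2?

f is quadratic, so its Hessian is the constant matrix H = [[6, 4], [4, 0]].
det(H) = -16, tr(H) = 6.
det(H) < 0, so H is indefinite: neither convex nor concave.

neither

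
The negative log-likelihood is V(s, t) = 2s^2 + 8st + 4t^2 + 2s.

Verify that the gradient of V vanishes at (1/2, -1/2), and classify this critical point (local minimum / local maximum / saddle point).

saddle point

∇V = (4s + 8t + 2, 8s + 8t); substituting (1/2, -1/2) gives ∇V = (0, 0), so (1/2, -1/2) is indeed a critical point.
The Hessian of V is constant: H = [[4, 8], [8, 8]].
det(H) = 4·8 − 8² = -32.
Since det(H) < 0, H is indefinite and the critical point is a saddle point.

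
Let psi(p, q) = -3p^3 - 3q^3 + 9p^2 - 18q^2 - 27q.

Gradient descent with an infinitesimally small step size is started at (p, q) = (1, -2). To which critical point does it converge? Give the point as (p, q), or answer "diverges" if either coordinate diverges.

(0, -3)

psi is separable, so gradient descent decouples: p follows -∂psi/∂p, q follows -∂psi/∂q.
∂psi/∂p = -9p(p - 2); at p=1 this is 9, so p decreases.
∂psi/∂q = -9(q + 1)(q + 3); at q=-2 this is 9, so q decreases.
p converges to its nearest critical value 0 (a local min of the p-part); q converges to -3. The iterate converges to (0, -3).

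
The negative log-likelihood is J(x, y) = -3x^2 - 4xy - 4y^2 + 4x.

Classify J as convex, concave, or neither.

concave

J is quadratic, so its Hessian is the constant matrix H = [[-6, -4], [-4, -8]].
det(H) = 32, tr(H) = -14.
det(H) > 0 and tr(H) < 0, so H is negative definite everywhere: concave.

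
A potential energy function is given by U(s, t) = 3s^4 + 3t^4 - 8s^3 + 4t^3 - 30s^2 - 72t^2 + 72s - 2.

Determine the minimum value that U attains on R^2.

-794

U(s,t) separates as P(s) + Q(t) − 2, so its minimum is min P + min Q − 2.
P'(s) = 12(s - 3)(s - 1)(s + 2) vanishes at s ∈ {-2, 1, 3}; Q'(t) = 12t(t - 3)(t + 4) vanishes at t ∈ {-4, 0, 3}.
Local minima of P (where P''>0): P(-2)=-152, P(3)=-27. Local minima of Q: Q(-4)=-640, Q(3)=-297.
So the global minimum of U is P(-2) + Q(-4) − 2 = -152 − 640 − 2 = -794, attained at (-2, -4).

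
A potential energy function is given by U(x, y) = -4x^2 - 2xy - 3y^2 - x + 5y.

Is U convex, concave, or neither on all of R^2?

concave

U is quadratic, so its Hessian is the constant matrix H = [[-8, -2], [-2, -6]].
det(H) = 44, tr(H) = -14.
det(H) > 0 and tr(H) < 0, so H is negative definite everywhere: concave.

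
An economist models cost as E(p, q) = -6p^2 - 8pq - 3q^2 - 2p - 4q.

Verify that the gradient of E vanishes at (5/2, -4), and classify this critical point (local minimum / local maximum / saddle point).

∇E = (-12p - 8q - 2, -8p - 6q - 4); substituting (5/2, -4) gives ∇E = (0, 0), so (5/2, -4) is indeed a critical point.
The Hessian of E is constant: H = [[-12, -8], [-8, -6]].
det(H) = (-12)·(-6) − (-8)² = 8.
det(H) > 0 and tr(H) = -18 < 0, so H is negative definite and the point is a local maximum.

local maximum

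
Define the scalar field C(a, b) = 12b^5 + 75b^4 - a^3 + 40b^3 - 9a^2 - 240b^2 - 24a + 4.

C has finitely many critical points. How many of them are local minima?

2

C separates as a function of a plus a function of b, so ∇C=0 decouples.
∂C/∂a = -3(a + 2)(a + 4) = 0 at a ∈ {-4, -2}; ∂C/∂b = 60b(b - 1)(b + 2)(b + 4) = 0 at b ∈ {-4, -2, 0, 1}.
The Hessian is diagonal: diag(C_aa, C_bb). Second derivatives: C_aa(-4)=6, C_aa(-2)=-6; C_bb(-4)=-2400, C_bb(-2)=720, C_bb(0)=-480, C_bb(1)=900.
Local minima occur where both diagonal entries positive: (-4, -2), (-4, 1). Count: 2.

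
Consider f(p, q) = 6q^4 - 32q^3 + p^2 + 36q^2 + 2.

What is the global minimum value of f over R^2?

f(p,q) separates as A(p) + B(q) + 2, so its minimum is min A + min B + 2.
A'(p) = 2p vanishes at p ∈ {0}; B'(q) = 24q(q - 3)(q - 1) vanishes at q ∈ {0, 1, 3}.
Local minima of A (where A''>0): A(0)=0. Local minima of B: B(0)=0, B(3)=-54.
So the global minimum of f is A(0) + B(3) + 2 = 0 − 54 + 2 = -52, attained at (0, 3).

-52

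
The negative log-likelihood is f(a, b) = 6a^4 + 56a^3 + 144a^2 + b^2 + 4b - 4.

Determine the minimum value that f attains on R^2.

-8

f(a,b) separates as P(a) + Q(b) − 4, so its minimum is min P + min Q − 4.
P'(a) = 24a(a + 3)(a + 4) vanishes at a ∈ {-4, -3, 0}; Q'(b) = 2b + 4 vanishes at b ∈ {-2}.
Local minima of P (where P''>0): P(-4)=256, P(0)=0. Local minima of Q: Q(-2)=-4.
So the global minimum of f is P(0) + Q(-2) − 4 = 0 − 4 − 4 = -8, attained at (0, -2).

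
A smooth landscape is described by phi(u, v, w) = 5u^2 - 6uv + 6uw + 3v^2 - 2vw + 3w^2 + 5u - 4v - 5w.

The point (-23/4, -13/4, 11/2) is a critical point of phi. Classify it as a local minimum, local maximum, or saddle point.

The Hessian is constant: H = [[10, -6, 6], [-6, 6, -2], [6, -2, 6]].
Leading principal minors: Δ₁ = 10, Δ₂ = 24, Δ₃ = 32.
All leading minors are positive, so H is positive definite: a local minimum.

local minimum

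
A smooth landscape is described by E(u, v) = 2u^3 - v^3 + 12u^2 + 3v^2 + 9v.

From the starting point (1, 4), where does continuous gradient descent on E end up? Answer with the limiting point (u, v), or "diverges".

E is separable, so gradient descent decouples: u follows -∂E/∂u, v follows -∂E/∂v.
∂E/∂u = 6u(u + 4); at u=1 this is 30, so u decreases.
∂E/∂v = -3(v - 3)(v + 1); at v=4 this is -15, so v increases.
The v-coordinate has no critical point in that direction and runs off to infinity.

diverges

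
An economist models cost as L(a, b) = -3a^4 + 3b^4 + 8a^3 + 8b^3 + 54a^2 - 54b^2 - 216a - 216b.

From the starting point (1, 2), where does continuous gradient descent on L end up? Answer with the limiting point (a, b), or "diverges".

L is separable, so gradient descent decouples: a follows -∂L/∂a, b follows -∂L/∂b.
∂L/∂a = -12(a - 3)(a - 2)(a + 3); at a=1 this is -96, so a increases.
∂L/∂b = 12(b - 3)(b + 2)(b + 3); at b=2 this is -240, so b increases.
a converges to its nearest critical value 2 (a local min of the a-part); b converges to 3. The iterate converges to (2, 3).

(2, 3)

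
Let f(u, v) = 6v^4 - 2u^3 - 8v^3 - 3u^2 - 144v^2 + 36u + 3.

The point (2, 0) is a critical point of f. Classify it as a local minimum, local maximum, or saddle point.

The mixed partial ∂²f/∂u∂v is 0, so the Hessian at any point is diag(f_uu, f_vv) = diag(-6(2u + 1), 24(3v^2 - 2v - 12)).
At (2, 0): H = diag(-30, -288).
Both eigenvalues are negative, so H is negative definite: a local maximum.

local maximum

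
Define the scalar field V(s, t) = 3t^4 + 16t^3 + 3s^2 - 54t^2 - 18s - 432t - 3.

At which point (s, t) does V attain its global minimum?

V(s,t) separates as P(s) + Q(t) − 3, so its minimum is min P + min Q − 3.
P'(s) = 6s - 18 vanishes at s ∈ {3}; Q'(t) = 12(t - 3)(t + 3)(t + 4) vanishes at t ∈ {-4, -3, 3}.
Local minima of P (where P''>0): P(3)=-27. Local minima of Q: Q(-4)=608, Q(3)=-1107.
So the global minimum of V is P(3) + Q(3) − 3 = -27 − 1107 − 3 = -1137, attained at (3, 3).

(3, 3)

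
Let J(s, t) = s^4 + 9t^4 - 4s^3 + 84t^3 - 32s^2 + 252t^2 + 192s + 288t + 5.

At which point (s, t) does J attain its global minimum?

J(s,t) separates as P(s) + Q(t) + 5, so its minimum is min P + min Q + 5.
P'(s) = 4(s - 4)(s - 3)(s + 4) vanishes at s ∈ {-4, 3, 4}; Q'(t) = 36(t + 1)(t + 2)(t + 4) vanishes at t ∈ {-4, -2, -1}.
Local minima of P (where P''>0): P(-4)=-768, P(4)=256. Local minima of Q: Q(-4)=-192, Q(-1)=-111.
So the global minimum of J is P(-4) + Q(-4) + 5 = -768 − 192 + 5 = -955, attained at (-4, -4).

(-4, -4)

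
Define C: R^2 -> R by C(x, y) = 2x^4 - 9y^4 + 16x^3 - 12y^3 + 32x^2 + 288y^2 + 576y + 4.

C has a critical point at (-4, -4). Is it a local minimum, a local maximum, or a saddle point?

saddle point

The mixed partial ∂²C/∂x∂y is 0, so the Hessian at any point is diag(C_xx, C_yy) = diag(8(3x^2 + 12x + 8), 36(-3y^2 - 2y + 16)).
At (-4, -4): H = diag(64, -864).
The eigenvalues have opposite signs, so H is indefinite: a saddle point.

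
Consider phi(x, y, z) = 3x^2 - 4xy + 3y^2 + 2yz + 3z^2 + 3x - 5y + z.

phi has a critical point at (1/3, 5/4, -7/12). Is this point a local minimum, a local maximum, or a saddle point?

The Hessian is constant: H = [[6, -4, 0], [-4, 6, 2], [0, 2, 6]].
Leading principal minors: Δ₁ = 6, Δ₂ = 20, Δ₃ = 96.
All leading minors are positive, so H is positive definite: a local minimum.

local minimum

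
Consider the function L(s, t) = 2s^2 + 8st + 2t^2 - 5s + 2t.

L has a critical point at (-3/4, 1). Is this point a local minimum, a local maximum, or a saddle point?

saddle point

The Hessian of L is constant: H = [[4, 8], [8, 4]].
det(H) = 4·4 − 8² = -48.
Since det(H) < 0, H is indefinite and the critical point is a saddle point.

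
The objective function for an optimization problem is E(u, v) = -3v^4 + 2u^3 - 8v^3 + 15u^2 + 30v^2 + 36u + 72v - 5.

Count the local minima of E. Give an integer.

1

E separates as a function of u plus a function of v, so ∇E=0 decouples.
∂E/∂u = 6(u + 2)(u + 3) = 0 at u ∈ {-3, -2}; ∂E/∂v = -12(v - 2)(v + 1)(v + 3) = 0 at v ∈ {-3, -1, 2}.
The Hessian is diagonal: diag(E_uu, E_vv). Second derivatives: E_uu(-3)=-6, E_uu(-2)=6; E_vv(-3)=-120, E_vv(-1)=72, E_vv(2)=-180.
Local minima occur where both diagonal entries positive: (-2, -1). Count: 1.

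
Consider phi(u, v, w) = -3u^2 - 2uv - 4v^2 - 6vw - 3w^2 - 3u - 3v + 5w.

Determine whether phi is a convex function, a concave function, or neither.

phi is quadratic, so its Hessian is the constant matrix H = [[-6, -2, 0], [-2, -8, -6], [0, -6, -6]].
Leading principal minors: -6, 44, -48.
Signs alternate −, +, − ⇒ H ≺ 0 ⇒ concave.

concave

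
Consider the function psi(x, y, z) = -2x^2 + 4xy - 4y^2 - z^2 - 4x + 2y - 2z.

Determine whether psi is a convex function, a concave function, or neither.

psi is quadratic, so its Hessian is the constant matrix H = [[-4, 4, 0], [4, -8, 0], [0, 0, -2]].
Leading principal minors: -4, 16, -32.
Signs alternate −, +, − ⇒ H ≺ 0 ⇒ concave.

concave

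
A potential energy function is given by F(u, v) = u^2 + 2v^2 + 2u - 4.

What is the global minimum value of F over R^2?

F(u,v) separates as P(u) + Q(v) − 4, so its minimum is min P + min Q − 4.
P'(u) = 2u + 2 vanishes at u ∈ {-1}; Q'(v) = 4v vanishes at v ∈ {0}.
Local minima of P (where P''>0): P(-1)=-1. Local minima of Q: Q(0)=0.
So the global minimum of F is P(-1) + Q(0) − 4 = -1 + 0 − 4 = -5, attained at (-1, 0).

-5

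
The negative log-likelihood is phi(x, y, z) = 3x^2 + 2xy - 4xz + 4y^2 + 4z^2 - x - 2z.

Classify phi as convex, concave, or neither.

convex

phi is quadratic, so its Hessian is the constant matrix H = [[6, 2, -4], [2, 8, 0], [-4, 0, 8]].
Leading principal minors: 6, 44, 224.
All positive ⇒ H ≻ 0 ⇒ convex.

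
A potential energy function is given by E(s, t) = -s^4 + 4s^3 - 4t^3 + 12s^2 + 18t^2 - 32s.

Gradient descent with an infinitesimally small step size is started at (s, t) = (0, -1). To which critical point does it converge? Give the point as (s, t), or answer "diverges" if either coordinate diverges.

(1, 0)

E is separable, so gradient descent decouples: s follows -∂E/∂s, t follows -∂E/∂t.
∂E/∂s = -4(s - 4)(s - 1)(s + 2); at s=0 this is -32, so s increases.
∂E/∂t = -12t(t - 3); at t=-1 this is -48, so t increases.
s converges to its nearest critical value 1 (a local min of the s-part); t converges to 0. The iterate converges to (1, 0).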